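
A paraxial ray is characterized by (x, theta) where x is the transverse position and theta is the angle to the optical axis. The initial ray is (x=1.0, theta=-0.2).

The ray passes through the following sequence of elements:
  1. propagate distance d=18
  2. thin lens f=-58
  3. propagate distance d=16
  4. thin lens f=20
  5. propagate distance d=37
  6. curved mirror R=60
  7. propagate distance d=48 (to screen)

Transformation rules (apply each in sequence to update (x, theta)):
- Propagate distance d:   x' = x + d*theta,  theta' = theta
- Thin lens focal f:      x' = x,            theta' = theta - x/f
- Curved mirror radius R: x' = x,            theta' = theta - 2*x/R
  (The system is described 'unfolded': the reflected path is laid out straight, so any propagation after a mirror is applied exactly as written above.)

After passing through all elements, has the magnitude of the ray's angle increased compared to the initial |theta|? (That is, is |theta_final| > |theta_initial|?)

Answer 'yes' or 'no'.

Answer: no

Derivation:
Initial: x=1.0000 theta=-0.2000
After 1 (propagate distance d=18): x=-2.6000 theta=-0.2000
After 2 (thin lens f=-58): x=-2.6000 theta=-71/290 (≈-0.2448)
After 3 (propagate distance d=16): x=-189/29 (≈-6.5172) theta=-71/290 (≈-0.2448)
After 4 (thin lens f=20): x=-189/29 (≈-6.5172) theta=47/580 (≈0.0810)
After 5 (propagate distance d=37): x=-2041/580 (≈-3.5190) theta=47/580 (≈0.0810)
After 6 (curved mirror R=60): x=-2041/580 (≈-3.5190) theta=119/600 (≈0.1983)
After 7 (propagate distance d=48 (to screen)): x=17403/2900 (≈6.0010) theta=119/600 (≈0.1983)
|theta_initial|=0.2000 |theta_final|=119/600 (≈0.1983) -> not increased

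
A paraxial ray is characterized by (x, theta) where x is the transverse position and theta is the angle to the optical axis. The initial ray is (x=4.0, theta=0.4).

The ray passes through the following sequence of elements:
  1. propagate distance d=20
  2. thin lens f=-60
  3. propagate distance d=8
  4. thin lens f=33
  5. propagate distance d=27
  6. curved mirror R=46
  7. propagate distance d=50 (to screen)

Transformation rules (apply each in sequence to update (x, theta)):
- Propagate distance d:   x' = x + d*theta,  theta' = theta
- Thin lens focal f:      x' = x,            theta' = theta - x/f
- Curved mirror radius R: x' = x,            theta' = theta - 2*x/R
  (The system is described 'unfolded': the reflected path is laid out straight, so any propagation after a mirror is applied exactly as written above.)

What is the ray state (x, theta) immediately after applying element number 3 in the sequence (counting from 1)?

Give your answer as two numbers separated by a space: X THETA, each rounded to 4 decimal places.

Initial: x=4.0000 theta=0.4000
After 1 (propagate distance d=20): x=12.0000 theta=0.4000
After 2 (thin lens f=-60): x=12.0000 theta=0.6000
After 3 (propagate distance d=8): x=16.8000 theta=0.6000
Rounded to 4 decimal places: x = 16.8000, theta = 0.6000

Answer: 16.8000 0.6000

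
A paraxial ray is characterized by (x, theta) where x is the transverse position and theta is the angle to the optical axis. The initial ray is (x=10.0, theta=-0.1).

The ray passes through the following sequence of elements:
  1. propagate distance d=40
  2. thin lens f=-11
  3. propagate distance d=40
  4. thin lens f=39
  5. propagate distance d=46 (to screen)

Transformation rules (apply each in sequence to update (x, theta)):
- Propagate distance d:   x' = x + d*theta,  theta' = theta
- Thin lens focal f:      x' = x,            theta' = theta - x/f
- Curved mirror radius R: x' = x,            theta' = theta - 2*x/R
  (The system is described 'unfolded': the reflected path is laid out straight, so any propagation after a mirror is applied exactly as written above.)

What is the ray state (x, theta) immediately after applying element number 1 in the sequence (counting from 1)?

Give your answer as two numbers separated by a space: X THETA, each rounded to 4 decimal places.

Answer: 6.0000 -0.1000

Derivation:
Initial: x=10.0000 theta=-0.1000
After 1 (propagate distance d=40): x=6.0000 theta=-0.1000
Rounded to 4 decimal places: x = 6.0000, theta = -0.1000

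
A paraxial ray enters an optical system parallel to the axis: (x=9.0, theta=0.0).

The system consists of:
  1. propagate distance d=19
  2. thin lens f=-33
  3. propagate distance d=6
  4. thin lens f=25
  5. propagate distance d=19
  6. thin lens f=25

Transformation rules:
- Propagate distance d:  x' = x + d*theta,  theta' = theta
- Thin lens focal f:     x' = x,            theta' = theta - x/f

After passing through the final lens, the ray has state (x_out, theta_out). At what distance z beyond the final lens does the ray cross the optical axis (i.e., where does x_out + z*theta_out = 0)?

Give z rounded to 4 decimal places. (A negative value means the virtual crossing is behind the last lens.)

Answer: 16.7375

Derivation:
Initial: x=9.0000 theta=0.0000
After 1 (propagate distance d=19): x=9.0000 theta=0.0000
After 2 (thin lens f=-33): x=9.0000 theta=3/11 (≈0.2727)
After 3 (propagate distance d=6): x=117/11 (≈10.6364) theta=3/11 (≈0.2727)
After 4 (thin lens f=25): x=117/11 (≈10.6364) theta=-42/275 (≈-0.1527)
After 5 (propagate distance d=19): x=2127/275 (≈7.7345) theta=-42/275 (≈-0.1527)
After 6 (thin lens f=25): x=2127/275 (≈7.7345) theta=-3177/6875 (≈-0.4621)
z_focus = -x_out/theta_out = -(2127/275)/(-3177/6875) = 17725/1059 ≈ 16.7375
Rounded to 4 decimal places: z = 16.7375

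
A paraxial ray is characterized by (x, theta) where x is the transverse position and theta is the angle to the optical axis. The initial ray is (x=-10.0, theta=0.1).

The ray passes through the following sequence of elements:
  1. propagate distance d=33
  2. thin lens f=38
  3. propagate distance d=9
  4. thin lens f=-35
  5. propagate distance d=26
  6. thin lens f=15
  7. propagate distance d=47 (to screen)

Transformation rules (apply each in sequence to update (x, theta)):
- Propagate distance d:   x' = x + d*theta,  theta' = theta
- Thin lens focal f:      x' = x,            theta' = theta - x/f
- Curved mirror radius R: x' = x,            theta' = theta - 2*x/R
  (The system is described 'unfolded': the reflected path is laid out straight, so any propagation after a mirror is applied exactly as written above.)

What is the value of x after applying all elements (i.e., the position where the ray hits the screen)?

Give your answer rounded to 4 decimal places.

Answer: 7.6678

Derivation:
Initial: x=-10.0000 theta=0.1000
After 1 (propagate distance d=33): x=-6.7000 theta=0.1000
After 2 (thin lens f=38): x=-6.7000 theta=21/76 (≈0.2763)
After 3 (propagate distance d=9): x=-1601/380 (≈-4.2132) theta=21/76 (≈0.2763)
After 4 (thin lens f=-35): x=-1601/380 (≈-4.2132) theta=1037/6650 (≈0.1559)
After 5 (propagate distance d=26): x=-2111/13300 (≈-0.1587) theta=1037/6650 (≈0.1559)
After 6 (thin lens f=15): x=-2111/13300 (≈-0.1587) theta=33221/199500 (≈0.1665)
After 7 (propagate distance d=47 (to screen)): x=764861/99750 (≈7.6678) theta=33221/199500 (≈0.1665)
Rounded to 4 decimal places: x = 7.6678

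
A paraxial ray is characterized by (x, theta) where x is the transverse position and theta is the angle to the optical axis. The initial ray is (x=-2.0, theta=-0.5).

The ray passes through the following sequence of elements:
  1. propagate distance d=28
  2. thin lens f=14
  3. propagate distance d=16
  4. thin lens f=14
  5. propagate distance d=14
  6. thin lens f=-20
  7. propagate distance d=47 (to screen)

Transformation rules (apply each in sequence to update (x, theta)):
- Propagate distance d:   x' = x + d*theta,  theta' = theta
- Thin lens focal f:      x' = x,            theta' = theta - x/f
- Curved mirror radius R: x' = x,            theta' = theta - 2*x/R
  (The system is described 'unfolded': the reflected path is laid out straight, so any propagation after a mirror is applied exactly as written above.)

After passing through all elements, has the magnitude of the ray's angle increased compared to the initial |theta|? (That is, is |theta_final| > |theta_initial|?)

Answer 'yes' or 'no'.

Answer: yes

Derivation:
Initial: x=-2.0000 theta=-0.5000
After 1 (propagate distance d=28): x=-16.0000 theta=-0.5000
After 2 (thin lens f=14): x=-16.0000 theta=9/14 (≈0.6429)
After 3 (propagate distance d=16): x=-40/7 (≈-5.7143) theta=9/14 (≈0.6429)
After 4 (thin lens f=14): x=-40/7 (≈-5.7143) theta=103/98 (≈1.0510)
After 5 (propagate distance d=14): x=9.0000 theta=103/98 (≈1.0510)
After 6 (thin lens f=-20): x=9.0000 theta=1471/980 (≈1.5010)
After 7 (propagate distance d=47 (to screen)): x=77957/980 (≈79.5480) theta=1471/980 (≈1.5010)
|theta_initial|=0.5000 |theta_final|=1471/980 (≈1.5010) -> increased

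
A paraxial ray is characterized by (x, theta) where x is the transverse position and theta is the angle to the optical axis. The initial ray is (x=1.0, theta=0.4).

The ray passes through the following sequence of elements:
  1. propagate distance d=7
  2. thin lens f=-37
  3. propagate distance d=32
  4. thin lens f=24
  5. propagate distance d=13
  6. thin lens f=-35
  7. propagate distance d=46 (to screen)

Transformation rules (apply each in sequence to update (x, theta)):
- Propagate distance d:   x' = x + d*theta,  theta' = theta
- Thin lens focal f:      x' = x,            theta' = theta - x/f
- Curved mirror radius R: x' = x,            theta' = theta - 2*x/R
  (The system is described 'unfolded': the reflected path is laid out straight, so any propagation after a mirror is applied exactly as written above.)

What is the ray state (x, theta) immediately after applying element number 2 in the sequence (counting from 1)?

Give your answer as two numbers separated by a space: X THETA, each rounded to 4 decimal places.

Answer: 3.8000 0.5027

Derivation:
Initial: x=1.0000 theta=0.4000
After 1 (propagate distance d=7): x=3.8000 theta=0.4000
After 2 (thin lens f=-37): x=3.8000 theta=93/185 (≈0.5027)
Rounded to 4 decimal places: x = 3.8000, theta = 0.5027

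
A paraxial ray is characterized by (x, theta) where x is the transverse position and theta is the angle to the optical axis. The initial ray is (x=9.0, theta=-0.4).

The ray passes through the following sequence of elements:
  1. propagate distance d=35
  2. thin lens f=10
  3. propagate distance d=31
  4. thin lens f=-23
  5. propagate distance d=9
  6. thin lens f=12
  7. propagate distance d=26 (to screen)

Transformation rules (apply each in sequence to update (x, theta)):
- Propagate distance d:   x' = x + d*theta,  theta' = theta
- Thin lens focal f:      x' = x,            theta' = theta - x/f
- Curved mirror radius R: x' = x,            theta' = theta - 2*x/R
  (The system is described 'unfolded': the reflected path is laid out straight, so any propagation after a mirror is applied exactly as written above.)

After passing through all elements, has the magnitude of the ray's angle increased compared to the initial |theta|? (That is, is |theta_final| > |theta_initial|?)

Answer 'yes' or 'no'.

Initial: x=9.0000 theta=-0.4000
After 1 (propagate distance d=35): x=-5.0000 theta=-0.4000
After 2 (thin lens f=10): x=-5.0000 theta=0.1000
After 3 (propagate distance d=31): x=-1.9000 theta=0.1000
After 4 (thin lens f=-23): x=-1.9000 theta=2/115 (≈0.0174)
After 5 (propagate distance d=9): x=-401/230 (≈-1.7435) theta=2/115 (≈0.0174)
After 6 (thin lens f=12): x=-401/230 (≈-1.7435) theta=449/2760 (≈0.1627)
After 7 (propagate distance d=26 (to screen)): x=3431/1380 (≈2.4862) theta=449/2760 (≈0.1627)
|theta_initial|=0.4000 |theta_final|=449/2760 (≈0.1627) -> not increased

Answer: no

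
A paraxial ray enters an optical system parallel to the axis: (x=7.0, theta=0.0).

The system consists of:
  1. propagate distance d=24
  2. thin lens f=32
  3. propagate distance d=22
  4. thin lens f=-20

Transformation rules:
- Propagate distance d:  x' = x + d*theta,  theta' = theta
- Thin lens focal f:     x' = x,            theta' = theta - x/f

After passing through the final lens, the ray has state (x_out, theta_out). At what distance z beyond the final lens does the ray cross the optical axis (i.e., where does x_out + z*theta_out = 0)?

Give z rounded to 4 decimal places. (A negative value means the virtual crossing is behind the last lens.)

Initial: x=7.0000 theta=0.0000
After 1 (propagate distance d=24): x=7.0000 theta=0.0000
After 2 (thin lens f=32): x=7.0000 theta=-7/32 (≈-0.2188)
After 3 (propagate distance d=22): x=2.1875 theta=-7/32 (≈-0.2188)
After 4 (thin lens f=-20): x=2.1875 theta=-7/64 (≈-0.1094)
z_focus = -x_out/theta_out = -(2.1875)/(-7/64) = 20.0000
Rounded to 4 decimal places: z = 20.0000

Answer: 20.0000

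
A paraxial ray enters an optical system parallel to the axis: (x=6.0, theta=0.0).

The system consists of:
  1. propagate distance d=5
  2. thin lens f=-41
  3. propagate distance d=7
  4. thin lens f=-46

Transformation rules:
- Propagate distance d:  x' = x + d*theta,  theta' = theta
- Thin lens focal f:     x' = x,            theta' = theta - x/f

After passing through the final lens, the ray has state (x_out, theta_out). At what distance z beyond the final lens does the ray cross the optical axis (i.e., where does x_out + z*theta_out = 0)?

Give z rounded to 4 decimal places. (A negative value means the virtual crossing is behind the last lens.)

Initial: x=6.0000 theta=0.0000
After 1 (propagate distance d=5): x=6.0000 theta=0.0000
After 2 (thin lens f=-41): x=6.0000 theta=6/41 (≈0.1463)
After 3 (propagate distance d=7): x=288/41 (≈7.0244) theta=6/41 (≈0.1463)
After 4 (thin lens f=-46): x=288/41 (≈7.0244) theta=282/943 (≈0.2990)
z_focus = -x_out/theta_out = -(288/41)/(282/943) = -1104/47 ≈ -23.4894
Rounded to 4 decimal places: z = -23.4894

Answer: -23.4894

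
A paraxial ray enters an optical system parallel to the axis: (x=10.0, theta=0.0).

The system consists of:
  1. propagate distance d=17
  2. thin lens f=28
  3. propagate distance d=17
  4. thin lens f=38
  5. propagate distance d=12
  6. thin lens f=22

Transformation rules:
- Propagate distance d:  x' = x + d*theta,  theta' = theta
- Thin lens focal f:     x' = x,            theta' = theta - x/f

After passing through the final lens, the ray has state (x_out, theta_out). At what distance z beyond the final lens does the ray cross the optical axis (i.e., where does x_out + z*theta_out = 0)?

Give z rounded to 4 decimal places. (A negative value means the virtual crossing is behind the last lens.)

Initial: x=10.0000 theta=0.0000
After 1 (propagate distance d=17): x=10.0000 theta=0.0000
After 2 (thin lens f=28): x=10.0000 theta=-5/14 (≈-0.3571)
After 3 (propagate distance d=17): x=55/14 (≈3.9286) theta=-5/14 (≈-0.3571)
After 4 (thin lens f=38): x=55/14 (≈3.9286) theta=-35/76 (≈-0.4605)
After 5 (propagate distance d=12): x=-425/266 (≈-1.5977) theta=-35/76 (≈-0.4605)
After 6 (thin lens f=22): x=-425/266 (≈-1.5977) theta=-1135/2926 (≈-0.3879)
z_focus = -x_out/theta_out = -(-425/266)/(-1135/2926) = -935/227 ≈ -4.1189
Rounded to 4 decimal places: z = -4.1189

Answer: -4.1189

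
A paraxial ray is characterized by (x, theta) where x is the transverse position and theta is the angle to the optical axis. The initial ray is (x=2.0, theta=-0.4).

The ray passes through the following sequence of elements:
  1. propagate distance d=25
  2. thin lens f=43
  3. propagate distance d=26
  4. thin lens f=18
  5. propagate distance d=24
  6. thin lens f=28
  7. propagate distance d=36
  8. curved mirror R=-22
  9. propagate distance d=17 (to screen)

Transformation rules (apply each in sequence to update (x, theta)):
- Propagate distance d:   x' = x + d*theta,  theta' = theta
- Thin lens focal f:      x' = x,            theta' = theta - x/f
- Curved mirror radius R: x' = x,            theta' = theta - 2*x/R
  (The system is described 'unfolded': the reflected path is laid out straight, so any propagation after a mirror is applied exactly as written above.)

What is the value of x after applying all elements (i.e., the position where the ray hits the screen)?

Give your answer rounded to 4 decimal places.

Initial: x=2.0000 theta=-0.4000
After 1 (propagate distance d=25): x=-8.0000 theta=-0.4000
After 2 (thin lens f=43): x=-8.0000 theta=-46/215 (≈-0.2140)
After 3 (propagate distance d=26): x=-2916/215 (≈-13.5628) theta=-46/215 (≈-0.2140)
After 4 (thin lens f=18): x=-2916/215 (≈-13.5628) theta=116/215 (≈0.5395)
After 5 (propagate distance d=24): x=-132/215 (≈-0.6140) theta=116/215 (≈0.5395)
After 6 (thin lens f=28): x=-132/215 (≈-0.6140) theta=169/301 (≈0.5615)
After 7 (propagate distance d=36): x=29496/1505 (≈19.5987) theta=169/301 (≈0.5615)
After 8 (curved mirror R=-22): x=29496/1505 (≈19.5987) theta=38791/16555 (≈2.3432)
After 9 (propagate distance d=17 (to screen)): x=983903/16555 (≈59.4324) theta=38791/16555 (≈2.3432)
Rounded to 4 decimal places: x = 59.4324

Answer: 59.4324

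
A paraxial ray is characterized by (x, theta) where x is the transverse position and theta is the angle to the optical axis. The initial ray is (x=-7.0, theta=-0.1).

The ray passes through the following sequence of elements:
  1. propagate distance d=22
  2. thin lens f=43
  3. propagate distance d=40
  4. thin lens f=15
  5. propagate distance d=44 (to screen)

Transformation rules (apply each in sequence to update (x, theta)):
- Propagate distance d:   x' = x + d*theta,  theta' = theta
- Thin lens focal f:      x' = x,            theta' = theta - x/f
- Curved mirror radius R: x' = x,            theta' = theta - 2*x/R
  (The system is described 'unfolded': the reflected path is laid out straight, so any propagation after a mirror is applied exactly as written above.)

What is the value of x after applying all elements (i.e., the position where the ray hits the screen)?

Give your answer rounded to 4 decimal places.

Initial: x=-7.0000 theta=-0.1000
After 1 (propagate distance d=22): x=-9.2000 theta=-0.1000
After 2 (thin lens f=43): x=-9.2000 theta=49/430 (≈0.1140)
After 3 (propagate distance d=40): x=-998/215 (≈-4.6419) theta=49/430 (≈0.1140)
After 4 (thin lens f=15): x=-998/215 (≈-4.6419) theta=2731/6450 (≈0.4234)
After 5 (propagate distance d=44 (to screen)): x=45112/3225 (≈13.9882) theta=2731/6450 (≈0.4234)
Rounded to 4 decimal places: x = 13.9882

Answer: 13.9882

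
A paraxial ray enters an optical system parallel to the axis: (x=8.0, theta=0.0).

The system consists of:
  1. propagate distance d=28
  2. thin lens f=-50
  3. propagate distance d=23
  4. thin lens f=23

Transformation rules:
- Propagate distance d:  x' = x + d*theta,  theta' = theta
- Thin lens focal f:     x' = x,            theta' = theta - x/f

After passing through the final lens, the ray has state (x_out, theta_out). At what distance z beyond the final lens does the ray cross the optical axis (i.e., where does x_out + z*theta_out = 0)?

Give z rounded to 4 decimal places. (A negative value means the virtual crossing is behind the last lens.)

Answer: 33.5800

Derivation:
Initial: x=8.0000 theta=0.0000
After 1 (propagate distance d=28): x=8.0000 theta=0.0000
After 2 (thin lens f=-50): x=8.0000 theta=0.1600
After 3 (propagate distance d=23): x=11.6800 theta=0.1600
After 4 (thin lens f=23): x=11.6800 theta=-8/23 (≈-0.3478)
z_focus = -x_out/theta_out = -(11.6800)/(-8/23) = 33.5800
Rounded to 4 decimal places: z = 33.5800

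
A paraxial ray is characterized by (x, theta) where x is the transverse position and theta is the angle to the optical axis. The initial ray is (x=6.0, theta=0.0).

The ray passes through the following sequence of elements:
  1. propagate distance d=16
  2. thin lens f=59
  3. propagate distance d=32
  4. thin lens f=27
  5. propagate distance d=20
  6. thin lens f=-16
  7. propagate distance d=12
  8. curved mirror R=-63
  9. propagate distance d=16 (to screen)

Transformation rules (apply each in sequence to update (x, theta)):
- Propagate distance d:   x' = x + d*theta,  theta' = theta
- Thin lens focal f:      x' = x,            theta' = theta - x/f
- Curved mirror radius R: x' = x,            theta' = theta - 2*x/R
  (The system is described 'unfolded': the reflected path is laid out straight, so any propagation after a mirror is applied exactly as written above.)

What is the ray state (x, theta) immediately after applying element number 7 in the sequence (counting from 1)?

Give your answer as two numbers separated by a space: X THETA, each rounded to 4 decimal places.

Initial: x=6.0000 theta=0.0000
After 1 (propagate distance d=16): x=6.0000 theta=0.0000
After 2 (thin lens f=59): x=6.0000 theta=-6/59 (≈-0.1017)
After 3 (propagate distance d=32): x=162/59 (≈2.7458) theta=-6/59 (≈-0.1017)
After 4 (thin lens f=27): x=162/59 (≈2.7458) theta=-12/59 (≈-0.2034)
After 5 (propagate distance d=20): x=-78/59 (≈-1.3220) theta=-12/59 (≈-0.2034)
After 6 (thin lens f=-16): x=-78/59 (≈-1.3220) theta=-135/472 (≈-0.2860)
After 7 (propagate distance d=12): x=-561/118 (≈-4.7542) theta=-135/472 (≈-0.2860)
Rounded to 4 decimal places: x = -4.7542, theta = -0.2860

Answer: -4.7542 -0.2860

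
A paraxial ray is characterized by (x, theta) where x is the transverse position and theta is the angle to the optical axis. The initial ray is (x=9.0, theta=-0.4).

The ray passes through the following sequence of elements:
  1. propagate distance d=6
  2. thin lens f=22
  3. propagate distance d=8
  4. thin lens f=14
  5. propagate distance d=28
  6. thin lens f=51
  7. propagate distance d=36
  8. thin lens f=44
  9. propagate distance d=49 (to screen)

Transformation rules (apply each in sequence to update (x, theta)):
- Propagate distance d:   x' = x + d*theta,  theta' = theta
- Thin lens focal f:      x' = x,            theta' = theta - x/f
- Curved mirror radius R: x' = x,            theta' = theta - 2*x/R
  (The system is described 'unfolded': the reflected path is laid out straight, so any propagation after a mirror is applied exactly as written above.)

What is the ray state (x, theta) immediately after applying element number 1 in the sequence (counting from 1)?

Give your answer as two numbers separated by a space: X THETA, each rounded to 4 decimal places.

Answer: 6.6000 -0.4000

Derivation:
Initial: x=9.0000 theta=-0.4000
After 1 (propagate distance d=6): x=6.6000 theta=-0.4000
Rounded to 4 decimal places: x = 6.6000, theta = -0.4000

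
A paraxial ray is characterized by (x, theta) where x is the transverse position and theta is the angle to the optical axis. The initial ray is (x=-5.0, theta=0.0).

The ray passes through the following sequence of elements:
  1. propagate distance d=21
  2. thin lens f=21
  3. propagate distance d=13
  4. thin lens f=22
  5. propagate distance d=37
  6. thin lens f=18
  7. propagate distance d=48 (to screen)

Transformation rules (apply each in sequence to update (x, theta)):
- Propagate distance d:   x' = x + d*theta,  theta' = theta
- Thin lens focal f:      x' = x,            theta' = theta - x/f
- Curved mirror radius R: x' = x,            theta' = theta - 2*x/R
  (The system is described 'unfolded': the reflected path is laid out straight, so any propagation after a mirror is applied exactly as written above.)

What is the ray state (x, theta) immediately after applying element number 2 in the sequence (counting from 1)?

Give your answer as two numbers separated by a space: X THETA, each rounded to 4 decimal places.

Answer: -5.0000 0.2381

Derivation:
Initial: x=-5.0000 theta=0.0000
After 1 (propagate distance d=21): x=-5.0000 theta=0.0000
After 2 (thin lens f=21): x=-5.0000 theta=5/21 (≈0.2381)
Rounded to 4 decimal places: x = -5.0000, theta = 0.2381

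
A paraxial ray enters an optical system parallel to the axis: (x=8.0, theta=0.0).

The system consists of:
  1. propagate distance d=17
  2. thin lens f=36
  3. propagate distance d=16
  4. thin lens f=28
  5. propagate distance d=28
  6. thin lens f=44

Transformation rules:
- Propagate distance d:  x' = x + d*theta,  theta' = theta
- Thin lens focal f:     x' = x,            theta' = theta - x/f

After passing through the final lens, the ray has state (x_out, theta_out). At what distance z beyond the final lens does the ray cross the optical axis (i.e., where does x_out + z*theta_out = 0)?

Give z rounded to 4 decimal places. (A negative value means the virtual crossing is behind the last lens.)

Answer: -25.9759

Derivation:
Initial: x=8.0000 theta=0.0000
After 1 (propagate distance d=17): x=8.0000 theta=0.0000
After 2 (thin lens f=36): x=8.0000 theta=-2/9 (≈-0.2222)
After 3 (propagate distance d=16): x=40/9 (≈4.4444) theta=-2/9 (≈-0.2222)
After 4 (thin lens f=28): x=40/9 (≈4.4444) theta=-8/21 (≈-0.3810)
After 5 (propagate distance d=28): x=-56/9 (≈-6.2222) theta=-8/21 (≈-0.3810)
After 6 (thin lens f=44): x=-56/9 (≈-6.2222) theta=-166/693 (≈-0.2395)
z_focus = -x_out/theta_out = -(-56/9)/(-166/693) = -2156/83 ≈ -25.9759
Rounded to 4 decimal places: z = -25.9759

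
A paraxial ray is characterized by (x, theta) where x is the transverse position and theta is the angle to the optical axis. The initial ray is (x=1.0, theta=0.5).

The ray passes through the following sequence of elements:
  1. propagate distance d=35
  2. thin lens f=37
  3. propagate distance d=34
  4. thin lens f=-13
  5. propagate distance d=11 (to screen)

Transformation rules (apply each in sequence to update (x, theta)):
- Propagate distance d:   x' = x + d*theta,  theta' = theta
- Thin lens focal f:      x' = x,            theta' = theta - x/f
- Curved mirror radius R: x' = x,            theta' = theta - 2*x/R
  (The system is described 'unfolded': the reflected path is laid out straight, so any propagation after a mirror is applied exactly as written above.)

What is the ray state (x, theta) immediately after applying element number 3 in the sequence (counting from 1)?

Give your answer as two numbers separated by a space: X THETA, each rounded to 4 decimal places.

Initial: x=1.0000 theta=0.5000
After 1 (propagate distance d=35): x=18.5000 theta=0.5000
After 2 (thin lens f=37): x=18.5000 theta=0.0000
After 3 (propagate distance d=34): x=18.5000 theta=0.0000
Rounded to 4 decimal places: x = 18.5000, theta = 0.0000

Answer: 18.5000 0.0000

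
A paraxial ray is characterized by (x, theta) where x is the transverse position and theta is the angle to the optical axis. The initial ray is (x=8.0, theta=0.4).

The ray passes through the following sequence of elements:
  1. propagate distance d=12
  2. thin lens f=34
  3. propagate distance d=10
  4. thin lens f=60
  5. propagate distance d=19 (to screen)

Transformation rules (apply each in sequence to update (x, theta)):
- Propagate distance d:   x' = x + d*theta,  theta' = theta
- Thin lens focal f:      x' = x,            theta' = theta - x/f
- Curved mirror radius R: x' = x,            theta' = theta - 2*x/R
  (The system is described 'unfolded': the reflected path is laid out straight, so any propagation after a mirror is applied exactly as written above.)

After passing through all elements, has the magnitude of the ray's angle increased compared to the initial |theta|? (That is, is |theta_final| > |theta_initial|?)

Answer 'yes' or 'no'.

Answer: no

Derivation:
Initial: x=8.0000 theta=0.4000
After 1 (propagate distance d=12): x=12.8000 theta=0.4000
After 2 (thin lens f=34): x=12.8000 theta=2/85 (≈0.0235)
After 3 (propagate distance d=10): x=1108/85 (≈13.0353) theta=2/85 (≈0.0235)
After 4 (thin lens f=60): x=1108/85 (≈13.0353) theta=-247/1275 (≈-0.1937)
After 5 (propagate distance d=19 (to screen)): x=11927/1275 (≈9.3545) theta=-247/1275 (≈-0.1937)
|theta_initial|=0.4000 |theta_final|=247/1275 (≈0.1937) -> not increased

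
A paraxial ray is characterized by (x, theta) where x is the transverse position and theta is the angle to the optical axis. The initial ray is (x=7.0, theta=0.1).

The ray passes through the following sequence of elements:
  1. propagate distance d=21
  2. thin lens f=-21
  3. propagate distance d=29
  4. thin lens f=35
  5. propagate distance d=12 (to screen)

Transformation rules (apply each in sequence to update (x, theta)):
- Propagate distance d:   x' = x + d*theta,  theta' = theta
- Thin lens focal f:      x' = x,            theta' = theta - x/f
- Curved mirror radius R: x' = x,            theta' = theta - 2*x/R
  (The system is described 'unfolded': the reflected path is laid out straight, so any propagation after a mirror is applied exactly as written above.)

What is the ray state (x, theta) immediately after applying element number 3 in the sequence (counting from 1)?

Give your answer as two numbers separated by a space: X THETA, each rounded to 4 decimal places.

Answer: 24.5667 0.5333

Derivation:
Initial: x=7.0000 theta=0.1000
After 1 (propagate distance d=21): x=9.1000 theta=0.1000
After 2 (thin lens f=-21): x=9.1000 theta=8/15 (≈0.5333)
After 3 (propagate distance d=29): x=737/30 (≈24.5667) theta=8/15 (≈0.5333)
Rounded to 4 decimal places: x = 24.5667, theta = 0.5333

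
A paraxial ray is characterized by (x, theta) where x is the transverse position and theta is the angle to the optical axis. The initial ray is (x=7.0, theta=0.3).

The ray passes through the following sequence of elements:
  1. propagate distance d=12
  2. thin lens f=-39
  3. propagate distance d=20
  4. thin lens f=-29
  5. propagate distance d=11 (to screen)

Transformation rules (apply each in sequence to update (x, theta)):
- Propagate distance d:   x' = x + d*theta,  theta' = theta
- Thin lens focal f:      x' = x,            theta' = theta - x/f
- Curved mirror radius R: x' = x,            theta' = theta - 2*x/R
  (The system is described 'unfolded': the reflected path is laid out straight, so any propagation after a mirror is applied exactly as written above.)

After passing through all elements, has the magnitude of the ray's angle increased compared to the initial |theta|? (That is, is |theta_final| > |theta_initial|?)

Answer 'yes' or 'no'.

Initial: x=7.0000 theta=0.3000
After 1 (propagate distance d=12): x=10.6000 theta=0.3000
After 2 (thin lens f=-39): x=10.6000 theta=223/390 (≈0.5718)
After 3 (propagate distance d=20): x=4297/195 (≈22.0359) theta=223/390 (≈0.5718)
After 4 (thin lens f=-29): x=4297/195 (≈22.0359) theta=15061/11310 (≈1.3317)
After 5 (propagate distance d=11 (to screen)): x=138299/3770 (≈36.6841) theta=15061/11310 (≈1.3317)
|theta_initial|=0.3000 |theta_final|=15061/11310 (≈1.3317) -> increased

Answer: yes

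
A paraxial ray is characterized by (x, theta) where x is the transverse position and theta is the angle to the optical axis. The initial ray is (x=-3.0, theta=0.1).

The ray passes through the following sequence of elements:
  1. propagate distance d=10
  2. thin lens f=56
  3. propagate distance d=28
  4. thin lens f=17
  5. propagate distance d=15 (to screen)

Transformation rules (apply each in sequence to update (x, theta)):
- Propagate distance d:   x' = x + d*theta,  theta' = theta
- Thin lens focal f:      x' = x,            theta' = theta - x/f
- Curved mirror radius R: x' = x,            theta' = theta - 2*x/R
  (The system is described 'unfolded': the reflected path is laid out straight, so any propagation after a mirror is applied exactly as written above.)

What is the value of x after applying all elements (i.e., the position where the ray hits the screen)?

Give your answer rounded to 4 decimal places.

Initial: x=-3.0000 theta=0.1000
After 1 (propagate distance d=10): x=-2.0000 theta=0.1000
After 2 (thin lens f=56): x=-2.0000 theta=19/140 (≈0.1357)
After 3 (propagate distance d=28): x=1.8000 theta=19/140 (≈0.1357)
After 4 (thin lens f=17): x=1.8000 theta=71/2380 (≈0.0298)
After 5 (propagate distance d=15 (to screen)): x=5349/2380 (≈2.2475) theta=71/2380 (≈0.0298)
Rounded to 4 decimal places: x = 2.2475

Answer: 2.2475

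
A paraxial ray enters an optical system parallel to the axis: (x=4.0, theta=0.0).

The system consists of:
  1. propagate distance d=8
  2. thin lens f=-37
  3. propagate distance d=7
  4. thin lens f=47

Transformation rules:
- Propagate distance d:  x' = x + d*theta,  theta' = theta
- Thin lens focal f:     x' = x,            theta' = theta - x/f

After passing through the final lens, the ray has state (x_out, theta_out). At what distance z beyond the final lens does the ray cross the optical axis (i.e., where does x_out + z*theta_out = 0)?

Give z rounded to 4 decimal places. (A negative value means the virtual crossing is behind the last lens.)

Initial: x=4.0000 theta=0.0000
After 1 (propagate distance d=8): x=4.0000 theta=0.0000
After 2 (thin lens f=-37): x=4.0000 theta=4/37 (≈0.1081)
After 3 (propagate distance d=7): x=176/37 (≈4.7568) theta=4/37 (≈0.1081)
After 4 (thin lens f=47): x=176/37 (≈4.7568) theta=12/1739 (≈0.0069)
z_focus = -x_out/theta_out = -(176/37)/(12/1739) = -2068/3 ≈ -689.3333
Rounded to 4 decimal places: z = -689.3333

Answer: -689.3333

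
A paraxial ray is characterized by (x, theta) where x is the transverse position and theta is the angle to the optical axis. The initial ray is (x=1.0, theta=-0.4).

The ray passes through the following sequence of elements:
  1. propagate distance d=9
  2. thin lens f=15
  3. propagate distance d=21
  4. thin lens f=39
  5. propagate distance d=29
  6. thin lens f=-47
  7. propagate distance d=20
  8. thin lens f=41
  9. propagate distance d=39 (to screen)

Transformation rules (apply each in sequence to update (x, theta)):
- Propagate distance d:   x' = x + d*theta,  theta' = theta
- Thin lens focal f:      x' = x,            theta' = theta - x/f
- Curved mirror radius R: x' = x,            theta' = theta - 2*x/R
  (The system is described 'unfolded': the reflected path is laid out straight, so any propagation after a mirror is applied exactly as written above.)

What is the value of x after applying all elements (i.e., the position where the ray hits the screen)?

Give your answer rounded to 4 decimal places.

Answer: -9.1258

Derivation:
Initial: x=1.0000 theta=-0.4000
After 1 (propagate distance d=9): x=-2.6000 theta=-0.4000
After 2 (thin lens f=15): x=-2.6000 theta=-17/75 (≈-0.2267)
After 3 (propagate distance d=21): x=-7.3600 theta=-17/75 (≈-0.2267)
After 4 (thin lens f=39): x=-7.3600 theta=-37/975 (≈-0.0379)
After 5 (propagate distance d=29): x=-8249/975 (≈-8.4605) theta=-37/975 (≈-0.0379)
After 6 (thin lens f=-47): x=-8249/975 (≈-8.4605) theta=-9988/45825 (≈-0.2180)
After 7 (propagate distance d=20): x=-195821/15275 (≈-12.8197) theta=-9988/45825 (≈-0.2180)
After 8 (thin lens f=41): x=-195821/15275 (≈-12.8197) theta=35591/375765 (≈0.0947)
After 9 (propagate distance d=39 (to screen)): x=-5715246/626275 (≈-9.1258) theta=35591/375765 (≈0.0947)
Rounded to 4 decimal places: x = -9.1258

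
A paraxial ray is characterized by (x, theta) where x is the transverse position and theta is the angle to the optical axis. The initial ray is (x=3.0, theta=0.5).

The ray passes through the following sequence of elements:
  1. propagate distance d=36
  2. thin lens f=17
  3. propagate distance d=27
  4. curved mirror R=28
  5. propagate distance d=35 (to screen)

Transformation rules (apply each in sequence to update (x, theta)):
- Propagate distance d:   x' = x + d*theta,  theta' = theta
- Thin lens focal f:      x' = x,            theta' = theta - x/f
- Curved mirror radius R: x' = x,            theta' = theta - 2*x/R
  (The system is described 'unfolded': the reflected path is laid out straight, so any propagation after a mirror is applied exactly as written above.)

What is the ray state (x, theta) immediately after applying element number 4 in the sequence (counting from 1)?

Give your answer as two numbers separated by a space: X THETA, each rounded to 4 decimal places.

Answer: 1.1471 -0.8172

Derivation:
Initial: x=3.0000 theta=0.5000
After 1 (propagate distance d=36): x=21.0000 theta=0.5000
After 2 (thin lens f=17): x=21.0000 theta=-25/34 (≈-0.7353)
After 3 (propagate distance d=27): x=39/34 (≈1.1471) theta=-25/34 (≈-0.7353)
After 4 (curved mirror R=28): x=39/34 (≈1.1471) theta=-389/476 (≈-0.8172)
Rounded to 4 decimal places: x = 1.1471, theta = -0.8172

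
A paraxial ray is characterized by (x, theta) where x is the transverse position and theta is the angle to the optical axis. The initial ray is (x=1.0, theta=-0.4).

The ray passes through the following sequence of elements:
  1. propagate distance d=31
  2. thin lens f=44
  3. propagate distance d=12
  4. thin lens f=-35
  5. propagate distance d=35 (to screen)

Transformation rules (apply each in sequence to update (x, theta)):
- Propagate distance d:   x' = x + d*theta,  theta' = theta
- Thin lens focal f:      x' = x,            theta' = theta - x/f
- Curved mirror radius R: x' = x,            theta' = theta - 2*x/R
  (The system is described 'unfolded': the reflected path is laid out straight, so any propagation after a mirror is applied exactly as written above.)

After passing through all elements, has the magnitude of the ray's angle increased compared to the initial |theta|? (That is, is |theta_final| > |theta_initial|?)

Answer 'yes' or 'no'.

Answer: yes

Derivation:
Initial: x=1.0000 theta=-0.4000
After 1 (propagate distance d=31): x=-11.4000 theta=-0.4000
After 2 (thin lens f=44): x=-11.4000 theta=-31/220 (≈-0.1409)
After 3 (propagate distance d=12): x=-144/11 (≈-13.0909) theta=-31/220 (≈-0.1409)
After 4 (thin lens f=-35): x=-144/11 (≈-13.0909) theta=-793/1540 (≈-0.5149)
After 5 (propagate distance d=35 (to screen)): x=-1369/44 (≈-31.1136) theta=-793/1540 (≈-0.5149)
|theta_initial|=0.4000 |theta_final|=793/1540 (≈0.5149) -> increased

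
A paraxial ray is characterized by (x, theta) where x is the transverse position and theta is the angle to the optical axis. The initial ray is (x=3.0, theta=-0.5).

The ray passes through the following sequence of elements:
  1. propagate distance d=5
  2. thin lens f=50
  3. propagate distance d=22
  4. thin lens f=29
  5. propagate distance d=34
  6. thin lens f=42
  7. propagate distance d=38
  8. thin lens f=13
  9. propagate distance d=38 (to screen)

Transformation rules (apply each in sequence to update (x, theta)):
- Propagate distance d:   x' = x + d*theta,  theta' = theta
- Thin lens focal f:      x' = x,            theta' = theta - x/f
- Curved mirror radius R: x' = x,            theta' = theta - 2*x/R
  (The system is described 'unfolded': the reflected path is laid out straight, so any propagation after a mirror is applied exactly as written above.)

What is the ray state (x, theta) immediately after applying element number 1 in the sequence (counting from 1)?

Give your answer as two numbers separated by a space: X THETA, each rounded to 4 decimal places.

Initial: x=3.0000 theta=-0.5000
After 1 (propagate distance d=5): x=0.5000 theta=-0.5000
Rounded to 4 decimal places: x = 0.5000, theta = -0.5000

Answer: 0.5000 -0.5000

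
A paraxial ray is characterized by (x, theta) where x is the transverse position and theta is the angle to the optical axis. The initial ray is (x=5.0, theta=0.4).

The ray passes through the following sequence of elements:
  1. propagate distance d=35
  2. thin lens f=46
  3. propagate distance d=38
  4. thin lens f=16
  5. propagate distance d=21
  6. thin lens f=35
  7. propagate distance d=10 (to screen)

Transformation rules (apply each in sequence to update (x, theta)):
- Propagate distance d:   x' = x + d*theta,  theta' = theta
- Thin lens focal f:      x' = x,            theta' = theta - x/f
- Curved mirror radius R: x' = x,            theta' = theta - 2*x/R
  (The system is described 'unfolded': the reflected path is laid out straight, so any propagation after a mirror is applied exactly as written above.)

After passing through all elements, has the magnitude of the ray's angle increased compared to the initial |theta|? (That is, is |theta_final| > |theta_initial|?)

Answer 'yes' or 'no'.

Initial: x=5.0000 theta=0.4000
After 1 (propagate distance d=35): x=19.0000 theta=0.4000
After 2 (thin lens f=46): x=19.0000 theta=-3/230 (≈-0.0130)
After 3 (propagate distance d=38): x=2128/115 (≈18.5043) theta=-3/230 (≈-0.0130)
After 4 (thin lens f=16): x=2128/115 (≈18.5043) theta=-269/230 (≈-1.1696)
After 5 (propagate distance d=21): x=-1393/230 (≈-6.0565) theta=-269/230 (≈-1.1696)
After 6 (thin lens f=35): x=-1393/230 (≈-6.0565) theta=-573/575 (≈-0.9965)
After 7 (propagate distance d=10 (to screen)): x=-737/46 (≈-16.0217) theta=-573/575 (≈-0.9965)
|theta_initial|=0.4000 |theta_final|=573/575 (≈0.9965) -> increased

Answer: yes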